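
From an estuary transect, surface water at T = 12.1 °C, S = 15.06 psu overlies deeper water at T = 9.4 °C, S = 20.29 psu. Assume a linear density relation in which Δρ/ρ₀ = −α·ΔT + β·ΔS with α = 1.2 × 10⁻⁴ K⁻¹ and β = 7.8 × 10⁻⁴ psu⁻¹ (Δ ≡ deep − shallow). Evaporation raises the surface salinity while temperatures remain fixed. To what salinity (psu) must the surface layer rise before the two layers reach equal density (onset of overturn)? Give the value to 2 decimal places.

20.71 psu

Neutral buoyancy requires −α(T_deep − T_surf) + β(S_deep − S_surf′) = 0.
S_surf′ = S_deep − (α/β)·ΔT = 20.29 − (1.2 × 10⁻⁴/7.8 × 10⁻⁴)·(-2.7) = 20.7054 psu.
Increase required: 20.7054 − 15.06 = 5.6454 psu.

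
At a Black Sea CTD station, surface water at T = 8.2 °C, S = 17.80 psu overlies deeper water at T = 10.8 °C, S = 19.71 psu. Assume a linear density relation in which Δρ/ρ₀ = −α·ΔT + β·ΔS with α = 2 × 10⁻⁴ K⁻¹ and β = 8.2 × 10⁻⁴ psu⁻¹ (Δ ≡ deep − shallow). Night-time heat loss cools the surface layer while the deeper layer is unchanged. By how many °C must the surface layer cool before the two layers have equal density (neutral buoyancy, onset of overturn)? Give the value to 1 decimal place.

5.2 °C

Neutral buoyancy requires Δρ = 0, i.e. −α(T_deep − T_surf′) + β(S_deep − S_surf) = 0.
T_surf′ = T_deep − (β/α)·ΔS = 10.8 − (8.2 × 10⁻⁴/2 × 10⁻⁴)·(+1.91) = 2.969 °C.
Cooling required: 8.2 − (2.969) = 5.231 °C.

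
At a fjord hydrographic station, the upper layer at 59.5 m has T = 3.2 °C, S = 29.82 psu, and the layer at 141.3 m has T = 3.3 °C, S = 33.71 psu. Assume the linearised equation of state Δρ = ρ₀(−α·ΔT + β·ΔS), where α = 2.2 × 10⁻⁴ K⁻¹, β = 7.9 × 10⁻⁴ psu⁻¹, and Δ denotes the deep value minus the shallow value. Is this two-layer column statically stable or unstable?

stable

ΔT = 3.3 − 3.2 = +0.1 K and ΔS = 33.71 − 29.82 = +3.89 psu (deep − shallow).
−αΔT = -2.20 × 10⁻⁵; βΔS = 3.0731 × 10⁻³; sum Δρ/ρ₀ = 3.0511 × 10⁻³.
Δρ/ρ₀ > 0, so Δρ > 0: deeper water is denser → statically stable.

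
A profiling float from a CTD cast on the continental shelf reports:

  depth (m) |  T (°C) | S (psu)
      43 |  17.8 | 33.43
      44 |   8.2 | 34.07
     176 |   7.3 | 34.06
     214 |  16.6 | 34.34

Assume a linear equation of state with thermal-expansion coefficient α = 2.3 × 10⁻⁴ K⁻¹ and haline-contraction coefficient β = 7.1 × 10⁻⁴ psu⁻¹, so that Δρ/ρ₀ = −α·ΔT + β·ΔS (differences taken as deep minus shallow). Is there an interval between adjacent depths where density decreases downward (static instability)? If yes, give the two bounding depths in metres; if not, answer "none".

176–214 m

Evaluate Δρ/ρ₀ = −αΔT + βΔS across each adjacent pair:
  43–44 m: −αΔT+βΔS = −(2.3 × 10⁻⁴)(-9.6)+(7.1 × 10⁻⁴)(+0.64) = 2.7 × 10⁻³ → stable
  44–176 m: −αΔT+βΔS = −(2.3 × 10⁻⁴)(-0.9)+(7.1 × 10⁻⁴)(-0.01) = 2.0 × 10⁻⁴ → stable
  176–214 m: −αΔT+βΔS = −(2.3 × 10⁻⁴)(+9.3)+(7.1 × 10⁻⁴)(+0.28) = -1.9 × 10⁻³ → UNSTABLE
The 176–214 m interval has Δρ < 0: lighter water underlies denser water.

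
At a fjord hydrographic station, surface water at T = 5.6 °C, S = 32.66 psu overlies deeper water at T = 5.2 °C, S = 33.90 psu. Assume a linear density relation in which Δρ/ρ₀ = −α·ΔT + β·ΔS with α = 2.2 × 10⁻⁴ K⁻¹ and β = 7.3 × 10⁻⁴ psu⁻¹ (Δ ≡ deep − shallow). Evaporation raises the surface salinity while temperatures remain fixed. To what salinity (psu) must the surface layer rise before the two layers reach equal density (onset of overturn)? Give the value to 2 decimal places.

Neutral buoyancy requires −α(T_deep − T_surf) + β(S_deep − S_surf′) = 0.
S_surf′ = S_deep − (α/β)·ΔT = 33.90 − (2.2 × 10⁻⁴/7.3 × 10⁻⁴)·(-0.4) = 34.0205 psu.
Increase required: 34.0205 − 32.66 = 1.3605 psu.

34.02 psu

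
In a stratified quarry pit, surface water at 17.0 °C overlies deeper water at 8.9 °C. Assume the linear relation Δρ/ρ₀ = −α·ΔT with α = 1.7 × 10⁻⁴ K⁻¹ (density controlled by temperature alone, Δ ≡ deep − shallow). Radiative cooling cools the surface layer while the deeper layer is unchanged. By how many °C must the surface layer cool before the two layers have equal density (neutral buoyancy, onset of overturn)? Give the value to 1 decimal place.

8.1 °C

With temperature the only control, equal density requires T_surf′ = T_deep.
T_surf′ = 8.9 °C.
Cooling required: 17.0 − 8.9 = 8.1 °C.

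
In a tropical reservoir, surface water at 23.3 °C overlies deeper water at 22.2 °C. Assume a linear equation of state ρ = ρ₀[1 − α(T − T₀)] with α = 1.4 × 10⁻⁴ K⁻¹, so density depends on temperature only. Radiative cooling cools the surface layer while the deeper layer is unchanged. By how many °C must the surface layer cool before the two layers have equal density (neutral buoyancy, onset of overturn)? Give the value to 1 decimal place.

With temperature the only control, equal density requires T_surf′ = T_deep.
T_surf′ = 22.2 °C.
Cooling required: 23.3 − 22.2 = 1.1 °C.

1.1 °C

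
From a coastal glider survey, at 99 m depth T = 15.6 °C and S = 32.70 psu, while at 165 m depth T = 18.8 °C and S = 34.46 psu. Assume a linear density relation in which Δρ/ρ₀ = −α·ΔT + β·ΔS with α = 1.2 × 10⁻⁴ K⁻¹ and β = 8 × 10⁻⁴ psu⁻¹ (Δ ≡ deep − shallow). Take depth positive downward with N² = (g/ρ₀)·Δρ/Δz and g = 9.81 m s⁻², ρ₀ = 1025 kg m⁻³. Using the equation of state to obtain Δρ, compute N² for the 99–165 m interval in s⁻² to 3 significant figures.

ΔT = +3.2 K, ΔS = +1.76 psu (deep − shallow).
Δρ/ρ₀ = −αΔT + βΔS = -3.84 × 10⁻⁴ + 1.408 × 10⁻³ = 1.024 × 10⁻³, so Δρ ≈ 1.050 kg m⁻³.
N² = (g/ρ₀)·Δρ/Δz = g·(Δρ/ρ₀)/Δz = 9.81 × 1.024 × 10⁻³ / 66 = 1.5220 × 10⁻⁴ s⁻² ≈ 1.52 × 10⁻⁴ s⁻².

1.52 × 10⁻⁴ s⁻²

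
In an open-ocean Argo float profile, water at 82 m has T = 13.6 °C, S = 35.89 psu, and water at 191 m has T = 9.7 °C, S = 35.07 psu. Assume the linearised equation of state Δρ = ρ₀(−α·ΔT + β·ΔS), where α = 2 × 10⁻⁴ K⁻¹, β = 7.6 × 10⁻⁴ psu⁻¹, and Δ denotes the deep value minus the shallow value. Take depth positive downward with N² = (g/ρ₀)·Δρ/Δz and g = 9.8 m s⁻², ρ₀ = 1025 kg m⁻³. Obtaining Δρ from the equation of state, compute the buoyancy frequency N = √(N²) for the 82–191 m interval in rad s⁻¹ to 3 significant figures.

ΔT = -3.9 K, ΔS = -0.82 psu (deep − shallow).
Δρ/ρ₀ = −αΔT + βΔS = 7.80 × 10⁻⁴ − 6.232 × 10⁻⁴ = 1.568 × 10⁻⁴, so Δρ ≈ 0.1607 kg m⁻³.
N² = (g/ρ₀)·Δρ/Δz = g·(Δρ/ρ₀)/Δz = 9.8 × 1.568 × 10⁻⁴ / 109 = 1.4098 × 10⁻⁵ s⁻².
N = √(1.4098 × 10⁻⁵) = 3.7547 × 10⁻³ rad s⁻¹ ≈ 3.75 × 10⁻³ rad s⁻¹.

3.75 × 10⁻³ rad s⁻¹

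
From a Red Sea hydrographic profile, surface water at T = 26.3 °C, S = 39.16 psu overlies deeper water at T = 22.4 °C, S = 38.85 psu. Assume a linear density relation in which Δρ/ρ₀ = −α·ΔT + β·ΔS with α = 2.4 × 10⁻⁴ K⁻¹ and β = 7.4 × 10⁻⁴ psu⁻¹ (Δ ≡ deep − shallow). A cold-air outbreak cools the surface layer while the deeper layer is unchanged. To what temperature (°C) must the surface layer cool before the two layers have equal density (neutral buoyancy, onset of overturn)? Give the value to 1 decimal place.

Neutral buoyancy requires Δρ = 0, i.e. −α(T_deep − T_surf′) + β(S_deep − S_surf) = 0.
T_surf′ = T_deep − (β/α)·ΔS = 22.4 − (7.4 × 10⁻⁴/2.4 × 10⁻⁴)·(-0.31) = 23.356 °C.
Cooling required: 26.3 − (23.356) = 2.944 °C.

23.4 °C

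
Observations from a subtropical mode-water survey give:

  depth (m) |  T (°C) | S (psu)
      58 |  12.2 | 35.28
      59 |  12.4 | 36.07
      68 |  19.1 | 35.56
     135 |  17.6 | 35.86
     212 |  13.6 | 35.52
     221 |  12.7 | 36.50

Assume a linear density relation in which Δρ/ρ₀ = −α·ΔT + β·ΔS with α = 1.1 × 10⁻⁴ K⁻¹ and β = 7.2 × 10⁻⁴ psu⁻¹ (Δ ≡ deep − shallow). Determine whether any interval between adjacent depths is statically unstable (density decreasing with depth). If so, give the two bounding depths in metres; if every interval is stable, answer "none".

Evaluate Δρ/ρ₀ = −αΔT + βΔS across each adjacent pair:
  58–59 m: −αΔT+βΔS = −(1.1 × 10⁻⁴)(+0.2)+(7.2 × 10⁻⁴)(+0.79) = 5.5 × 10⁻⁴ → stable
  59–68 m: −αΔT+βΔS = −(1.1 × 10⁻⁴)(+6.7)+(7.2 × 10⁻⁴)(-0.51) = -1.1 × 10⁻³ → UNSTABLE
  68–135 m: −αΔT+βΔS = −(1.1 × 10⁻⁴)(-1.5)+(7.2 × 10⁻⁴)(+0.30) = 3.8 × 10⁻⁴ → stable
  135–212 m: −αΔT+βΔS = −(1.1 × 10⁻⁴)(-4.0)+(7.2 × 10⁻⁴)(-0.34) = 2.0 × 10⁻⁴ → stable
  212–221 m: −αΔT+βΔS = −(1.1 × 10⁻⁴)(-0.9)+(7.2 × 10⁻⁴)(+0.98) = 8.0 × 10⁻⁴ → stable
The 59–68 m interval has Δρ < 0: lighter water underlies denser water.

59–68 m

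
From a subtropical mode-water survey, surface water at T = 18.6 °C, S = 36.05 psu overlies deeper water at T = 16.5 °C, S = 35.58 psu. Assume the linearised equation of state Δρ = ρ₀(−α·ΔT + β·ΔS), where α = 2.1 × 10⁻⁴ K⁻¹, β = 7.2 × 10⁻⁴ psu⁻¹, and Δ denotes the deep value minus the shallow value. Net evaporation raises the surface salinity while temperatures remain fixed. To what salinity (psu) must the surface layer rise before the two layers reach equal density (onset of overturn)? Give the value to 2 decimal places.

Neutral buoyancy requires −α(T_deep − T_surf) + β(S_deep − S_surf′) = 0.
S_surf′ = S_deep − (α/β)·ΔT = 35.58 − (2.1 × 10⁻⁴/7.2 × 10⁻⁴)·(-2.1) = 36.1925 psu.
Increase required: 36.1925 − 36.05 = 0.1425 psu.

36.19 psu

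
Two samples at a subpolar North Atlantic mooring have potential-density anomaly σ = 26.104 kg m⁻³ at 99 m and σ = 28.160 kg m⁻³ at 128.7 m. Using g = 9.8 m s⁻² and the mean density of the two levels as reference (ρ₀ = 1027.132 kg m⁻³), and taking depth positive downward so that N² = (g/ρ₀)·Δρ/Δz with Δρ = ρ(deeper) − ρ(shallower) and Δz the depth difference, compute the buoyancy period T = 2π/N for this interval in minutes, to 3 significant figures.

4.07 min

Δρ = 1028.160 − 1026.104 = 2.056 kg m⁻³ over Δz = 128.7 − 99 = 29.7 m.
N² = (9.8/1027.132) × (2.056/29.7) = 6.6049 × 10⁻⁴ s⁻².
N = √(6.6049 × 10⁻⁴) = 0.025700 rad s⁻¹, so T = 2π/N = 244.48 s = 4.0747 min ≈ 4.07 min.
A positive N² confirms static stability across the interval.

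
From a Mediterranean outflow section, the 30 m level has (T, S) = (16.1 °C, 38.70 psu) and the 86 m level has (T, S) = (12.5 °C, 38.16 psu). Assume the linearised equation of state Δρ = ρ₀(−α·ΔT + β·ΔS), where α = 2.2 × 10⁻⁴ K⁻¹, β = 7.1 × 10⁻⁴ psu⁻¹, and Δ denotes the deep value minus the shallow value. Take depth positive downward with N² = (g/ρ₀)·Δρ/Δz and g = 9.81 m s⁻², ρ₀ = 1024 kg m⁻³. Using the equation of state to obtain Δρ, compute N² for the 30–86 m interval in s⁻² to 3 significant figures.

ΔT = -3.6 K, ΔS = -0.54 psu (deep − shallow).
Δρ/ρ₀ = −αΔT + βΔS = 7.92 × 10⁻⁴ − 3.834 × 10⁻⁴ = 4.086 × 10⁻⁴, so Δρ ≈ 0.4184 kg m⁻³.
N² = (g/ρ₀)·Δρ/Δz = g·(Δρ/ρ₀)/Δz = 9.81 × 4.086 × 10⁻⁴ / 56 = 7.1578 × 10⁻⁵ s⁻² ≈ 7.16 × 10⁻⁵ s⁻².

7.16 × 10⁻⁵ s⁻²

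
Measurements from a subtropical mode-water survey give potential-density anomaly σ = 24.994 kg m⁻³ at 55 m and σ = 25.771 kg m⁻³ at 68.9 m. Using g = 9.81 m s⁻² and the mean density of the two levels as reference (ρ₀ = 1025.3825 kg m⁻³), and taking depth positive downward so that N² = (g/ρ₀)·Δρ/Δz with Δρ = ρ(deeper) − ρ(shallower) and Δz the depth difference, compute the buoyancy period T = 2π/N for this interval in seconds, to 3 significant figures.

272 s

Δρ = 1025.771 − 1024.994 = 0.777 kg m⁻³ over Δz = 68.9 − 55 = 13.9 m.
N² = (9.81/1025.3825) × (0.777/13.9) = 5.3480 × 10⁻⁴ s⁻².
N = √(5.3480 × 10⁻⁴) = 0.023126 rad s⁻¹, so T = 2π/N = 271.69 s ≈ 272 s.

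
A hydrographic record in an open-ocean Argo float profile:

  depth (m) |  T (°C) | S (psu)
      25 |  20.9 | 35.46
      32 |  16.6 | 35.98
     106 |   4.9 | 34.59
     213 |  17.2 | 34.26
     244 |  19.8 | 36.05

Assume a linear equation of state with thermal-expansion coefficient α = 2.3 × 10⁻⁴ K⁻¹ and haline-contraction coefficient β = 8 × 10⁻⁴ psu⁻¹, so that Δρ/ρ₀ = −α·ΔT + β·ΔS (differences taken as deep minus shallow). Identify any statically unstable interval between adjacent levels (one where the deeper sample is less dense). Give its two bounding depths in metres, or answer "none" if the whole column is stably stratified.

106–213 m

Evaluate Δρ/ρ₀ = −αΔT + βΔS across each adjacent pair:
  25–32 m: −αΔT+βΔS = −(2.3 × 10⁻⁴)(-4.3)+(8 × 10⁻⁴)(+0.52) = 1.4 × 10⁻³ → stable
  32–106 m: −αΔT+βΔS = −(2.3 × 10⁻⁴)(-11.7)+(8 × 10⁻⁴)(-1.39) = 1.6 × 10⁻³ → stable
  106–213 m: −αΔT+βΔS = −(2.3 × 10⁻⁴)(+12.3)+(8 × 10⁻⁴)(-0.33) = -3.1 × 10⁻³ → UNSTABLE
  213–244 m: −αΔT+βΔS = −(2.3 × 10⁻⁴)(+2.6)+(8 × 10⁻⁴)(+1.79) = 8.3 × 10⁻⁴ → stable
The 106–213 m interval has Δρ < 0: lighter water underlies denser water.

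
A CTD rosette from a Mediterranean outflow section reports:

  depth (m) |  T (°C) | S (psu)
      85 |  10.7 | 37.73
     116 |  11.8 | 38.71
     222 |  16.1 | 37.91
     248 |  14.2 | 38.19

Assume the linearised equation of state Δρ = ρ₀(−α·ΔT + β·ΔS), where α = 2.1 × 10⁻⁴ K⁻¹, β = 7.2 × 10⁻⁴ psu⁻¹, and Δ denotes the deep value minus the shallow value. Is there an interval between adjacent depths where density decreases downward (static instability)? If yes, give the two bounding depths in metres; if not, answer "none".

116–222 m

Evaluate Δρ/ρ₀ = −αΔT + βΔS across each adjacent pair:
  85–116 m: −αΔT+βΔS = −(2.1 × 10⁻⁴)(+1.1)+(7.2 × 10⁻⁴)(+0.98) = 4.7 × 10⁻⁴ → stable
  116–222 m: −αΔT+βΔS = −(2.1 × 10⁻⁴)(+4.3)+(7.2 × 10⁻⁴)(-0.80) = -1.5 × 10⁻³ → UNSTABLE
  222–248 m: −αΔT+βΔS = −(2.1 × 10⁻⁴)(-1.9)+(7.2 × 10⁻⁴)(+0.28) = 6.0 × 10⁻⁴ → stable
The 116–222 m interval has Δρ < 0: lighter water underlies denser water.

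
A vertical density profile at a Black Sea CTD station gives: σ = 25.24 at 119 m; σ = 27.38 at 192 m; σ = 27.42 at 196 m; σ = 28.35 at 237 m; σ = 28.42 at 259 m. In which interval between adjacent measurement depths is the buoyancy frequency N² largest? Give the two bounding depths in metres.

Compute the density gradient over each adjacent pair:
  119–192 m: Δρ/Δz = 2.14/73 = 0.029 kg m⁻⁴
  192–196 m: Δρ/Δz = 0.04/4 = 0.010 kg m⁻⁴
  196–237 m: Δρ/Δz = 0.93/41 = 0.023 kg m⁻⁴
  237–259 m: Δρ/Δz = 0.07/22 = 3.2 × 10⁻³ kg m⁻⁴
The largest gradient is in the 119–192 m interval — the pycnocline.

119–192 m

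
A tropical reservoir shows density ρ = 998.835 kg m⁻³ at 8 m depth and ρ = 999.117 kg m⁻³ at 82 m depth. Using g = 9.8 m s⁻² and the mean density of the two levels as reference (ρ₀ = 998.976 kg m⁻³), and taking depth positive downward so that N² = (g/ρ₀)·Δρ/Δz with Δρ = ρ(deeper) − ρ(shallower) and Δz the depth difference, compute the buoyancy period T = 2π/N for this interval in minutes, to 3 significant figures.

17.1 min

Δρ = 999.117 − 998.835 = 0.282 kg m⁻³ over Δz = 82 − 8 = 74 m.
N² = (9.8/998.976) × (0.282/74) = 3.7384 × 10⁻⁵ s⁻².
N = √(3.7384 × 10⁻⁵) = 6.1142 × 10⁻³ rad s⁻¹, so T = 2π/N = 1.0276 × 10³ s = 17.127 min ≈ 17.1 min.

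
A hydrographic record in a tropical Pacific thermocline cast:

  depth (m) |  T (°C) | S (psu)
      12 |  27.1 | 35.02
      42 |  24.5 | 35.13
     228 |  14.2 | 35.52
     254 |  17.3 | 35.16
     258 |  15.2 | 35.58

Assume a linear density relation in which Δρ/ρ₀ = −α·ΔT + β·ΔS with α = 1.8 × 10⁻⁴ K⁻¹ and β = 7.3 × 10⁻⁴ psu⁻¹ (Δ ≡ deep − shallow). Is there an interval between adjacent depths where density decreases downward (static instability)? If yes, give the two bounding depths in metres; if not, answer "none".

228–254 m

Evaluate Δρ/ρ₀ = −αΔT + βΔS across each adjacent pair:
  12–42 m: −αΔT+βΔS = −(1.8 × 10⁻⁴)(-2.6)+(7.3 × 10⁻⁴)(+0.11) = 5.5 × 10⁻⁴ → stable
  42–228 m: −αΔT+βΔS = −(1.8 × 10⁻⁴)(-10.3)+(7.3 × 10⁻⁴)(+0.39) = 2.1 × 10⁻³ → stable
  228–254 m: −αΔT+βΔS = −(1.8 × 10⁻⁴)(+3.1)+(7.3 × 10⁻⁴)(-0.36) = -8.2 × 10⁻⁴ → UNSTABLE
  254–258 m: −αΔT+βΔS = −(1.8 × 10⁻⁴)(-2.1)+(7.3 × 10⁻⁴)(+0.42) = 6.8 × 10⁻⁴ → stable
The 228–254 m interval has Δρ < 0: lighter water underlies denser water.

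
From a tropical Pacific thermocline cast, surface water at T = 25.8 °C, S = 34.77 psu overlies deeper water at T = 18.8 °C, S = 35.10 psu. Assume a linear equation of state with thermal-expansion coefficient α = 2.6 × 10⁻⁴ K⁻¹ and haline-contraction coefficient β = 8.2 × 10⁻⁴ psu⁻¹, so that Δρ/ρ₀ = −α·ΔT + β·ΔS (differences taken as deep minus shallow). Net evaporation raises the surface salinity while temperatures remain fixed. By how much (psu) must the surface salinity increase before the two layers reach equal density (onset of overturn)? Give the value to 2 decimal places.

Neutral buoyancy requires −α(T_deep − T_surf) + β(S_deep − S_surf′) = 0.
S_surf′ = S_deep − (α/β)·ΔT = 35.10 − (2.6 × 10⁻⁴/8.2 × 10⁻⁴)·(-7.0) = 37.3195 psu.
Increase required: 37.3195 − 34.77 = 2.5495 psu.

2.55 psu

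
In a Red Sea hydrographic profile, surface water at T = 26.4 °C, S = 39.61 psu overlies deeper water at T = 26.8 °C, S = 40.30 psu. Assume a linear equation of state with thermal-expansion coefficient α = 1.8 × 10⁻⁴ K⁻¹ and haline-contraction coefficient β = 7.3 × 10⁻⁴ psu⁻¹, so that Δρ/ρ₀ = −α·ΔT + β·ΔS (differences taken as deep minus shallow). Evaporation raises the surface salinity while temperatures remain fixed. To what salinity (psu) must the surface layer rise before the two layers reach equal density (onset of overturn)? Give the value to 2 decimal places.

40.20 psu

Neutral buoyancy requires −α(T_deep − T_surf) + β(S_deep − S_surf′) = 0.
S_surf′ = S_deep − (α/β)·ΔT = 40.30 − (1.8 × 10⁻⁴/7.3 × 10⁻⁴)·(+0.4) = 40.2014 psu.
Increase required: 40.2014 − 39.61 = 0.5914 psu.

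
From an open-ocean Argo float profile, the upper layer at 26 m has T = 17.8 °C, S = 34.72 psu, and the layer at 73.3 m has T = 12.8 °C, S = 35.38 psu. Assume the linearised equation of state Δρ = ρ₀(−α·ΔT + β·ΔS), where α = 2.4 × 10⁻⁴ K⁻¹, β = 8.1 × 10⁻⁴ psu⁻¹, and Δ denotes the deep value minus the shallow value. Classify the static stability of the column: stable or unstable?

ΔT = 12.8 − 17.8 = -5.0 K and ΔS = 35.38 − 34.72 = +0.66 psu (deep − shallow).
−αΔT = 1.20 × 10⁻³; βΔS = 5.346 × 10⁻⁴; sum Δρ/ρ₀ = 1.7346 × 10⁻³.
Δρ/ρ₀ > 0, so Δρ > 0: deeper water is denser → statically stable.

stable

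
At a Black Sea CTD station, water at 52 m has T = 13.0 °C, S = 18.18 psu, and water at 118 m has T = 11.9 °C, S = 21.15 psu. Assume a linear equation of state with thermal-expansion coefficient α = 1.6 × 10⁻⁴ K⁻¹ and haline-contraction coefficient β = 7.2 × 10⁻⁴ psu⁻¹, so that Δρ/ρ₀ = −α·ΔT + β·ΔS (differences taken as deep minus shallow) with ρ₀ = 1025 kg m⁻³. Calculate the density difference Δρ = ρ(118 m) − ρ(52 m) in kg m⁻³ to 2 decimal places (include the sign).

ΔT = -1.1 K, ΔS = +2.97 psu (deep − shallow).
Δρ/ρ₀ = −(1.6 × 10⁻⁴)(-1.1) + (7.2 × 10⁻⁴)(+2.97) = 2.3144 × 10⁻³.
Δρ = 1025 × (2.3144 × 10⁻³) = +2.37 kg m⁻³.
Positive Δρ: denser below, stable.

+2.37 kg m⁻³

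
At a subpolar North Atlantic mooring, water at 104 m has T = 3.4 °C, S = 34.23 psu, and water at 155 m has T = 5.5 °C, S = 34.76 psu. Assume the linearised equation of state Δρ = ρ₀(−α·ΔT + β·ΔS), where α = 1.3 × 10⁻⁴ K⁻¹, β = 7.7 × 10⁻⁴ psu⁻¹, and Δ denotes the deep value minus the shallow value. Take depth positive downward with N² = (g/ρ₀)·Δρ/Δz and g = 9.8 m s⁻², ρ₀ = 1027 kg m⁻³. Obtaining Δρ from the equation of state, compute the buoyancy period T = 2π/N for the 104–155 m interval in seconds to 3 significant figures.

1.23 × 10³ s

ΔT = +2.1 K, ΔS = +0.53 psu (deep − shallow).
Δρ/ρ₀ = −αΔT + βΔS = -2.73 × 10⁻⁴ + 4.081 × 10⁻⁴ = 1.351 × 10⁻⁴, so Δρ ≈ 0.1387 kg m⁻³.
N² = (g/ρ₀)·Δρ/Δz = g·(Δρ/ρ₀)/Δz = 9.8 × 1.351 × 10⁻⁴ / 51 = 2.5960 × 10⁻⁵ s⁻².
N = √(2.5960 × 10⁻⁵) = 5.0951 × 10⁻³ rad s⁻¹ → T = 2π/N = 1.2332 × 10³ s ≈ 1.23 × 10³ s.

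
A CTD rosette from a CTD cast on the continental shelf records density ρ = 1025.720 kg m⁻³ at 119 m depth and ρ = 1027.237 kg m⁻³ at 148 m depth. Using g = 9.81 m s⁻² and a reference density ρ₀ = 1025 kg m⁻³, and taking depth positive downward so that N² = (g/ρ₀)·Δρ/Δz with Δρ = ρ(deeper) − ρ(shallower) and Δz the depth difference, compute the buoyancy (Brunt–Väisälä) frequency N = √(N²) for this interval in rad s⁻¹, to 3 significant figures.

Δρ = 1027.237 − 1025.720 = 1.517 kg m⁻³ over Δz = 148 − 119 = 29 m.
N² = (9.81/1025) × (1.517/29) = 5.0065 × 10⁻⁴ s⁻².
N = √(5.0065 × 10⁻⁴) = 0.022375 rad s⁻¹ ≈ 0.0224 rad s⁻¹.

0.0224 rad s⁻¹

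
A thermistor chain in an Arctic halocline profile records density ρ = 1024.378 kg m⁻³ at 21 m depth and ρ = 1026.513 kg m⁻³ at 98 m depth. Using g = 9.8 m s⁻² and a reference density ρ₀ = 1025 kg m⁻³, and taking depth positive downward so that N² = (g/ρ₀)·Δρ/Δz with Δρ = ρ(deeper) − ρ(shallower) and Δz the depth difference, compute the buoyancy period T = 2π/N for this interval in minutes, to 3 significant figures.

6.43 min

Δρ = 1026.513 − 1024.378 = 2.135 kg m⁻³ over Δz = 98 − 21 = 77 m.
N² = (9.8/1025) × (2.135/77) = 2.6510 × 10⁻⁴ s⁻².
N = √(2.6510 × 10⁻⁴) = 0.016282 rad s⁻¹, so T = 2π/N = 385.90 s = 6.4317 min ≈ 6.43 min.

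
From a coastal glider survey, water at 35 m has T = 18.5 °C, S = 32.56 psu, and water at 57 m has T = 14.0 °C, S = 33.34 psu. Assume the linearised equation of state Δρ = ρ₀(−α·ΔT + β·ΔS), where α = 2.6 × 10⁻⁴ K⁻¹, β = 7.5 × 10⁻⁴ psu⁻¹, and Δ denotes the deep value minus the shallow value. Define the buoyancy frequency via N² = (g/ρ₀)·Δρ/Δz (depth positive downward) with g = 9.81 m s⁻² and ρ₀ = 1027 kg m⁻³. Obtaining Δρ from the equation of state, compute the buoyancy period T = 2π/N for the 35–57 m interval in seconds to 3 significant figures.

ΔT = -4.5 K, ΔS = +0.78 psu (deep − shallow).
Δρ/ρ₀ = −αΔT + βΔS = 1.17 × 10⁻³ + 5.85 × 10⁻⁴ = 1.755 × 10⁻³, so Δρ ≈ 1.802 kg m⁻³.
N² = (g/ρ₀)·Δρ/Δz = g·(Δρ/ρ₀)/Δz = 9.81 × 1.755 × 10⁻³ / 22 = 7.8257 × 10⁻⁴ s⁻².
N = √(7.8257 × 10⁻⁴) = 0.027974 rad s⁻¹ → T = 2π/N = 224.61 s ≈ 225 s.

225 s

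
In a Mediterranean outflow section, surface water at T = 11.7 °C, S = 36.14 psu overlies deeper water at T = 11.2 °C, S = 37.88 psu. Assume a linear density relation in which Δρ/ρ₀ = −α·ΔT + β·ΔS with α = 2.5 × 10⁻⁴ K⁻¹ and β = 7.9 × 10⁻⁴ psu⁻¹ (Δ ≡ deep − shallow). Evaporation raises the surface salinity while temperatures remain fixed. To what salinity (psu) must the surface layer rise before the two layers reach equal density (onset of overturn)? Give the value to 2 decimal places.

Neutral buoyancy requires −α(T_deep − T_surf) + β(S_deep − S_surf′) = 0.
S_surf′ = S_deep − (α/β)·ΔT = 37.88 − (2.5 × 10⁻⁴/7.9 × 10⁻⁴)·(-0.5) = 38.0382 psu.
Increase required: 38.0382 − 36.14 = 1.8982 psu.

38.04 psu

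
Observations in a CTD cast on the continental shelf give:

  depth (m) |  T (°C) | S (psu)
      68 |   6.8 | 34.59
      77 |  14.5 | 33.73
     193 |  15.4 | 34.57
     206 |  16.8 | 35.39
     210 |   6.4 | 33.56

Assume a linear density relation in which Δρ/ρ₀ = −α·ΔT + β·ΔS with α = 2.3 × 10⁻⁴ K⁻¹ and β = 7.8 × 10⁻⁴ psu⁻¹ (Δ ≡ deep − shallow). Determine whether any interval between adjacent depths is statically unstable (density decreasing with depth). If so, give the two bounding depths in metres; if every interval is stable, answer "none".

Evaluate Δρ/ρ₀ = −αΔT + βΔS across each adjacent pair:
  68–77 m: −αΔT+βΔS = −(2.3 × 10⁻⁴)(+7.7)+(7.8 × 10⁻⁴)(-0.86) = -2.4 × 10⁻³ → UNSTABLE
  77–193 m: −αΔT+βΔS = −(2.3 × 10⁻⁴)(+0.9)+(7.8 × 10⁻⁴)(+0.84) = 4.5 × 10⁻⁴ → stable
  193–206 m: −αΔT+βΔS = −(2.3 × 10⁻⁴)(+1.4)+(7.8 × 10⁻⁴)(+0.82) = 3.2 × 10⁻⁴ → stable
  206–210 m: −αΔT+βΔS = −(2.3 × 10⁻⁴)(-10.4)+(7.8 × 10⁻⁴)(-1.83) = 9.6 × 10⁻⁴ → stable
The 68–77 m interval has Δρ < 0: lighter water underlies denser water.

68–77 m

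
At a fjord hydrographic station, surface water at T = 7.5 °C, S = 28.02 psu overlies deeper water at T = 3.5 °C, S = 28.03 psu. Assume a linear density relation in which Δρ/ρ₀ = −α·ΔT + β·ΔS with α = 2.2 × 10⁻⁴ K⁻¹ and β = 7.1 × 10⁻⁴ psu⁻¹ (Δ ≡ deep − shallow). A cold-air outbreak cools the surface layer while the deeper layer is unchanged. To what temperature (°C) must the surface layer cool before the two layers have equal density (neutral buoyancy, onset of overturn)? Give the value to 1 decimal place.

Neutral buoyancy requires Δρ = 0, i.e. −α(T_deep − T_surf′) + β(S_deep − S_surf) = 0.
T_surf′ = T_deep − (β/α)·ΔS = 3.5 − (7.1 × 10⁻⁴/2.2 × 10⁻⁴)·(+0.01) = 3.468 °C.
Cooling required: 7.5 − (3.468) = 4.032 °C.

3.5 °C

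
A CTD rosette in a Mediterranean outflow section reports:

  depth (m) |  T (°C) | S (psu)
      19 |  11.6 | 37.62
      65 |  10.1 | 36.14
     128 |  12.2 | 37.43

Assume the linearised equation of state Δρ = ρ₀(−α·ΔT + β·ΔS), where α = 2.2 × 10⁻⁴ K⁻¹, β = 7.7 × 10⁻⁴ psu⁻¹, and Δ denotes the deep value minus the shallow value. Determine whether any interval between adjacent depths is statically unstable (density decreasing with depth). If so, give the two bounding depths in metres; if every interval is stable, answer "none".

19–65 m

Evaluate Δρ/ρ₀ = −αΔT + βΔS across each adjacent pair:
  19–65 m: −αΔT+βΔS = −(2.2 × 10⁻⁴)(-1.5)+(7.7 × 10⁻⁴)(-1.48) = -8.1 × 10⁻⁴ → UNSTABLE
  65–128 m: −αΔT+βΔS = −(2.2 × 10⁻⁴)(+2.1)+(7.7 × 10⁻⁴)(+1.29) = 5.3 × 10⁻⁴ → stable
The 19–65 m interval has Δρ < 0: lighter water underlies denser water.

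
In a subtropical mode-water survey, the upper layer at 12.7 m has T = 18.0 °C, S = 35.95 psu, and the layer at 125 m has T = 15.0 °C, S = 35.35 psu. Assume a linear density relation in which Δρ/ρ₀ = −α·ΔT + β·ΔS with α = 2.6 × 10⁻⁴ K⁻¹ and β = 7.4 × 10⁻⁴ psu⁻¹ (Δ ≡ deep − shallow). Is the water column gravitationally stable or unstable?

ΔT = 15.0 − 18.0 = -3.0 K and ΔS = 35.35 − 35.95 = -0.60 psu (deep − shallow).
−αΔT = 7.80 × 10⁻⁴; βΔS = -4.44 × 10⁻⁴; sum Δρ/ρ₀ = 3.36 × 10⁻⁴.
Δρ/ρ₀ > 0, so Δρ > 0: deeper water is denser → statically stable.

stable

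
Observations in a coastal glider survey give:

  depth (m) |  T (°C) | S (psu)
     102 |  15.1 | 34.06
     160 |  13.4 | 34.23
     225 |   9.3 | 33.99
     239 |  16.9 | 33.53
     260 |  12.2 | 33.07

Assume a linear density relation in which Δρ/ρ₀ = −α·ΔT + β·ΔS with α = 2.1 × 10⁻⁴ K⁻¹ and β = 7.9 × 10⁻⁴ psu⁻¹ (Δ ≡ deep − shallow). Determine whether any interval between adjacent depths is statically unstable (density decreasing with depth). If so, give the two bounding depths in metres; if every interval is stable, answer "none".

225–239 m

Evaluate Δρ/ρ₀ = −αΔT + βΔS across each adjacent pair:
  102–160 m: −αΔT+βΔS = −(2.1 × 10⁻⁴)(-1.7)+(7.9 × 10⁻⁴)(+0.17) = 4.9 × 10⁻⁴ → stable
  160–225 m: −αΔT+βΔS = −(2.1 × 10⁻⁴)(-4.1)+(7.9 × 10⁻⁴)(-0.24) = 6.7 × 10⁻⁴ → stable
  225–239 m: −αΔT+βΔS = −(2.1 × 10⁻⁴)(+7.6)+(7.9 × 10⁻⁴)(-0.46) = -2.0 × 10⁻³ → UNSTABLE
  239–260 m: −αΔT+βΔS = −(2.1 × 10⁻⁴)(-4.7)+(7.9 × 10⁻⁴)(-0.46) = 6.2 × 10⁻⁴ → stable
The 225–239 m interval has Δρ < 0: lighter water underlies denser water.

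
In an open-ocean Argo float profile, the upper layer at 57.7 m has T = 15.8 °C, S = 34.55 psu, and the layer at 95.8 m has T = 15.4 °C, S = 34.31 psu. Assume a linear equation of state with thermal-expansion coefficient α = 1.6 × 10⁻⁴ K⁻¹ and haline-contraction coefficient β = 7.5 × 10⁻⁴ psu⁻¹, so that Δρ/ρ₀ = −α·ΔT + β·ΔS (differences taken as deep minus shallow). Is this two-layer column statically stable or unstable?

unstable

ΔT = 15.4 − 15.8 = -0.4 K and ΔS = 34.31 − 34.55 = -0.24 psu (deep − shallow).
−αΔT = 6.40 × 10⁻⁵; βΔS = -1.80 × 10⁻⁴; sum Δρ/ρ₀ = -1.16 × 10⁻⁴.
Δρ/ρ₀ < 0, so Δρ < 0: deeper water is lighter → statically unstable; the column would overturn.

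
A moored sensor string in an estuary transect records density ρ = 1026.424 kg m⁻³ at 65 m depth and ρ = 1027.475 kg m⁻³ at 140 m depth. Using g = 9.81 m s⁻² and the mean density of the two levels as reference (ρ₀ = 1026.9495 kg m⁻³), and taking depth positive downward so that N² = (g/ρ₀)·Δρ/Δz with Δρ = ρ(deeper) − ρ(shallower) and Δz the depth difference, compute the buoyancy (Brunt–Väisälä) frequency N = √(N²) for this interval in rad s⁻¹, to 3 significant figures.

Δρ = 1027.475 − 1026.424 = 1.051 kg m⁻³ over Δz = 140 − 65 = 75 m.
N² = (9.81/1026.9495) × (1.051/75) = 1.3386 × 10⁻⁴ s⁻².
N = √(1.3386 × 10⁻⁴) = 0.011570 rad s⁻¹ ≈ 0.0116 rad s⁻¹.
A positive N² confirms static stability across the interval.

0.0116 rad s⁻¹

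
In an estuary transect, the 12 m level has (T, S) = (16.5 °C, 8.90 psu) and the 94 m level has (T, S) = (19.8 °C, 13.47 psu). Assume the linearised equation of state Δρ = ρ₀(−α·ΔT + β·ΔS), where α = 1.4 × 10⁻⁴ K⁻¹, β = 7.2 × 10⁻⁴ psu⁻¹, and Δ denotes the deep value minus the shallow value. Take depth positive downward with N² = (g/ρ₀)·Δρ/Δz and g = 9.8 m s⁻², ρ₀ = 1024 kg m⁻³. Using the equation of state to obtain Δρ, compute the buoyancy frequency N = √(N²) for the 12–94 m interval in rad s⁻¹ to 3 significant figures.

ΔT = +3.3 K, ΔS = +4.57 psu (deep − shallow).
Δρ/ρ₀ = −αΔT + βΔS = -4.62 × 10⁻⁴ + 3.2904 × 10⁻³ = 2.8284 × 10⁻³, so Δρ ≈ 2.896 kg m⁻³.
N² = (g/ρ₀)·Δρ/Δz = g·(Δρ/ρ₀)/Δz = 9.8 × 2.8284 × 10⁻³ / 82 = 3.3803 × 10⁻⁴ s⁻².
N = √(3.3803 × 10⁻⁴) = 0.018386 rad s⁻¹ ≈ 0.0184 rad s⁻¹.

0.0184 rad s⁻¹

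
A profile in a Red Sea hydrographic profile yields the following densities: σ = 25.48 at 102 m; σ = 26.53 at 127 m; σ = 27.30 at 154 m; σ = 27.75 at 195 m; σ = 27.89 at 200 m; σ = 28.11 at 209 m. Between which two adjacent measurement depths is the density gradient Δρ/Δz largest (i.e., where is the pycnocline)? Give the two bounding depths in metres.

102–127 m

Compute the density gradient over each adjacent pair:
  102–127 m: Δρ/Δz = 1.05/25 = 0.042 kg m⁻⁴
  127–154 m: Δρ/Δz = 0.77/27 = 0.029 kg m⁻⁴
  154–195 m: Δρ/Δz = 0.45/41 = 0.011 kg m⁻⁴
  195–200 m: Δρ/Δz = 0.14/5 = 0.028 kg m⁻⁴
  200–209 m: Δρ/Δz = 0.22/9 = 0.024 kg m⁻⁴
The largest gradient is in the 102–127 m interval — the pycnocline.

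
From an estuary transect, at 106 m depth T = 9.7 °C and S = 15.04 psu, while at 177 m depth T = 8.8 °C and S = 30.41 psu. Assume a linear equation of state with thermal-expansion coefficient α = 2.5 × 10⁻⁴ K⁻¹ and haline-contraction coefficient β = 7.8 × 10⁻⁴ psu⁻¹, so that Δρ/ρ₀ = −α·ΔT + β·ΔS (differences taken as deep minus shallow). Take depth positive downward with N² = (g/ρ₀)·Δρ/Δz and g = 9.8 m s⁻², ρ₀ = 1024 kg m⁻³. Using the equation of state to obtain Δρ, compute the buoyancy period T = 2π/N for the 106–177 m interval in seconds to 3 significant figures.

153 s

ΔT = -0.9 K, ΔS = +15.37 psu (deep − shallow).
Δρ/ρ₀ = −αΔT + βΔS = 2.25 × 10⁻⁴ + 0.0119886 = 0.0122136, so Δρ ≈ 12.51 kg m⁻³.
N² = (g/ρ₀)·Δρ/Δz = g·(Δρ/ρ₀)/Δz = 9.8 × 0.0122136 / 71 = 1.6858 × 10⁻³ s⁻².
N = √(1.6858 × 10⁻³) = 0.041058 rad s⁻¹ → T = 2π/N = 153.03 s ≈ 153 s.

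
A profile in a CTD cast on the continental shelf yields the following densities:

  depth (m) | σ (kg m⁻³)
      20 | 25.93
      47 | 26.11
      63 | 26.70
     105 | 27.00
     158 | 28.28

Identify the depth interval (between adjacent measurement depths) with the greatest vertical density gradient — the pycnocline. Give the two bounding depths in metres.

47–63 m

Compute the density gradient over each adjacent pair:
  20–47 m: Δρ/Δz = 0.18/27 = 6.7 × 10⁻³ kg m⁻⁴
  47–63 m: Δρ/Δz = 0.59/16 = 0.037 kg m⁻⁴
  63–105 m: Δρ/Δz = 0.30/42 = 7.1 × 10⁻³ kg m⁻⁴
  105–158 m: Δρ/Δz = 1.28/53 = 0.024 kg m⁻⁴
The largest gradient is in the 47–63 m interval — the pycnocline.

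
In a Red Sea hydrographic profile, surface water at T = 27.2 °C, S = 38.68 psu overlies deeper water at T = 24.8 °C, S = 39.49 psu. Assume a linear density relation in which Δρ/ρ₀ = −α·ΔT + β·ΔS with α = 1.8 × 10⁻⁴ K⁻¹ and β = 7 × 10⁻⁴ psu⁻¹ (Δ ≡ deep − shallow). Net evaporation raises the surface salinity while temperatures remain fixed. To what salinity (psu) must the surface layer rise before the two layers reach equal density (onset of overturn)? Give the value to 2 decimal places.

Neutral buoyancy requires −α(T_deep − T_surf) + β(S_deep − S_surf′) = 0.
S_surf′ = S_deep − (α/β)·ΔT = 39.49 − (1.8 × 10⁻⁴/7 × 10⁻⁴)·(-2.4) = 40.1071 psu.
Increase required: 40.1071 − 38.68 = 1.4271 psu.

40.11 psu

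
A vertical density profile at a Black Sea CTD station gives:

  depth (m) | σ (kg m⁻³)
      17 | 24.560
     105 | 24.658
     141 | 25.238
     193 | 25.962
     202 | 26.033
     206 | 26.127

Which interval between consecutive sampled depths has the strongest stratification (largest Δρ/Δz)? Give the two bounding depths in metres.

202–206 m

Compute the density gradient over each adjacent pair:
  17–105 m: Δρ/Δz = 0.098/88 = 1.1 × 10⁻³ kg m⁻⁴
  105–141 m: Δρ/Δz = 0.580/36 = 0.016 kg m⁻⁴
  141–193 m: Δρ/Δz = 0.724/52 = 0.014 kg m⁻⁴
  193–202 m: Δρ/Δz = 0.071/9 = 7.9 × 10⁻³ kg m⁻⁴
  202–206 m: Δρ/Δz = 0.094/4 = 0.024 kg m⁻⁴
The largest gradient is in the 202–206 m interval — the pycnocline.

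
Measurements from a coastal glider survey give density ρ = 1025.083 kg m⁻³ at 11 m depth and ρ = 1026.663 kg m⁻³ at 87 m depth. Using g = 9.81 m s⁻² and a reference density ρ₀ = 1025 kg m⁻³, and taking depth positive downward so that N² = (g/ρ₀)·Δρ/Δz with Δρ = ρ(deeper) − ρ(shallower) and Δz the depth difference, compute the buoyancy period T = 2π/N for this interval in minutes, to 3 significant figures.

7.42 min

Δρ = 1026.663 − 1025.083 = 1.580 kg m⁻³ over Δz = 87 − 11 = 76 m.
N² = (9.81/1025) × (1.580/76) = 1.9897 × 10⁻⁴ s⁻².
N = √(1.9897 × 10⁻⁴) = 0.014106 rad s⁻¹, so T = 2π/N = 445.43 s = 7.4238 min ≈ 7.42 min.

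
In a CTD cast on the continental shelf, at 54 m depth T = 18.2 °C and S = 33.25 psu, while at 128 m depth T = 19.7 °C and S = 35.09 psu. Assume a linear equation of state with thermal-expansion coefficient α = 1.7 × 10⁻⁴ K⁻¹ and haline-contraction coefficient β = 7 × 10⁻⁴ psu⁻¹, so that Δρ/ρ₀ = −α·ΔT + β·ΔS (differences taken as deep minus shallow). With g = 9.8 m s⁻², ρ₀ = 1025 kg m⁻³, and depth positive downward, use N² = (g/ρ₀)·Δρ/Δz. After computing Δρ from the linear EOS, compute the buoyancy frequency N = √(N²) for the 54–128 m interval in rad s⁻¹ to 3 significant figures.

0.0117 rad s⁻¹

ΔT = +1.5 K, ΔS = +1.84 psu (deep − shallow).
Δρ/ρ₀ = −αΔT + βΔS = -2.55 × 10⁻⁴ + 1.288 × 10⁻³ = 1.033 × 10⁻³, so Δρ ≈ 1.059 kg m⁻³.
N² = (g/ρ₀)·Δρ/Δz = g·(Δρ/ρ₀)/Δz = 9.8 × 1.033 × 10⁻³ / 74 = 1.3680 × 10⁻⁴ s⁻².
N = √(1.3680 × 10⁻⁴) = 0.011696 rad s⁻¹ ≈ 0.0117 rad s⁻¹.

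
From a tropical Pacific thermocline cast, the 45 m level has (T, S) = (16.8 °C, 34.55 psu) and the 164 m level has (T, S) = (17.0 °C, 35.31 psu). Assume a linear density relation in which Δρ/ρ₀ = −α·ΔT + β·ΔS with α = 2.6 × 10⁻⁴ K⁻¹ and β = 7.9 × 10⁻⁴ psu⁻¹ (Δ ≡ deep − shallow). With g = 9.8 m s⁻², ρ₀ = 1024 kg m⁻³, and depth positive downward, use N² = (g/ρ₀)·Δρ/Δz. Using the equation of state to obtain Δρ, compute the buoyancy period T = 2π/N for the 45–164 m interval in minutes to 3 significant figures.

ΔT = +0.2 K, ΔS = +0.76 psu (deep − shallow).
Δρ/ρ₀ = −αΔT + βΔS = -5.20 × 10⁻⁵ + 6.004 × 10⁻⁴ = 5.484 × 10⁻⁴, so Δρ ≈ 0.5616 kg m⁻³.
N² = (g/ρ₀)·Δρ/Δz = g·(Δρ/ρ₀)/Δz = 9.8 × 5.484 × 10⁻⁴ / 119 = 4.5162 × 10⁻⁵ s⁻².
N = √(4.5162 × 10⁻⁵) = 6.7203 × 10⁻³ rad s⁻¹ → T = 2π/N = 934.96 s = 15.583 min ≈ 15.6 min.

15.6 min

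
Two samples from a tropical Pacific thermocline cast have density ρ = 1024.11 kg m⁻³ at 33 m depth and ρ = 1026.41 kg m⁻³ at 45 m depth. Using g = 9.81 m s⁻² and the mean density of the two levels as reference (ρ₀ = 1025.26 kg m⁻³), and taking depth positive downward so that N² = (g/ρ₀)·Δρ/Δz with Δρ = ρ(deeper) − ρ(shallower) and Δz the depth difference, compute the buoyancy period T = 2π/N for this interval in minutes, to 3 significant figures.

2.45 min

Δρ = 1026.41 − 1024.11 = 2.30 kg m⁻³ over Δz = 45 − 33 = 12 m.
N² = (9.81/1025.26) × (2.30/12) = 1.8339 × 10⁻³ s⁻².
N = √(1.8339 × 10⁻³) = 0.042824 rad s⁻¹, so T = 2π/N = 146.72 s = 2.4453 min ≈ 2.45 min.
N² > 0, so the interval is statically stable.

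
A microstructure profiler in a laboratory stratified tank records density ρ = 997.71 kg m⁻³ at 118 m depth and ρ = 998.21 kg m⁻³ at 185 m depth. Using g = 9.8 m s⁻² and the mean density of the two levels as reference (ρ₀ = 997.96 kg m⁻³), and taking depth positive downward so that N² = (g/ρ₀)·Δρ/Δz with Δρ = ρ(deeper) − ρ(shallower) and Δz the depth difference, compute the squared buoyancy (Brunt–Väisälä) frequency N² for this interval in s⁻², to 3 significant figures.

7.33 × 10⁻⁵ s⁻²

Δρ = 998.21 − 997.71 = 0.50 kg m⁻³ over Δz = 185 − 118 = 67 m.
N² = (9.8/997.96) × (0.50/67) = 7.3284 × 10⁻⁵ s⁻² ≈ 7.33 × 10⁻⁵ s⁻².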